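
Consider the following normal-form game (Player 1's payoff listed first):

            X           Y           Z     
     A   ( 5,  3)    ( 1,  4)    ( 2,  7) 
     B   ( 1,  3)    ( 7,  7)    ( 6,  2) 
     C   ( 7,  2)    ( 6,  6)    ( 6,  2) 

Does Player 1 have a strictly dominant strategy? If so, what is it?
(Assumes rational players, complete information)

No strictly dominant strategy exists for Player 1

Work:
A strategy strictly dominates another if it gives a strictly higher payoff against every opponent action. Compare each pair of P1's strategies column-by-column:
  A vs B: [5 vs 1, 1 vs 7, 2 vs 6] → A does not strictly dominate B (column Y: 1 ≤ 7)
  A vs C: [5 vs 7, 1 vs 6, 2 vs 6] → A does not strictly dominate C (column X: 5 ≤ 7)
  B vs A: [1 vs 5, 7 vs 1, 6 vs 2] → B does not strictly dominate A (column X: 1 ≤ 5)
  B vs C: [1 vs 7, 7 vs 6, 6 vs 6] → B does not strictly dominate C (column X: 1 ≤ 7)
  C vs A: [7 vs 5, 6 vs 1, 6 vs 2] → C strictly dominates A
  C vs B: [7 vs 1, 6 vs 7, 6 vs 6] → C does not strictly dominate B (column Y: 6 ≤ 7)
No single strategy strictly dominates all others → no strictly dominant strategy.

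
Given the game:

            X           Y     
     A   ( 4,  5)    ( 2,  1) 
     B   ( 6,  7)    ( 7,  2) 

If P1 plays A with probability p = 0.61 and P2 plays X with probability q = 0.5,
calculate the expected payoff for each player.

E[P1] = 4.365, E[P2] = 3.585

Work:
E[P1] = p·q·π₁(A,X) + p·(1-q)·π₁(A,Y) + (1-p)·q·π₁(B,X) + (1-p)·(1-q)·π₁(B,Y)
= 0.61·0.5·4 + 0.61·0.5·2 + 0.39·0.5·6 + 0.39·0.5·7
= 4.365

E[P2] = 3.585 (similar calculation)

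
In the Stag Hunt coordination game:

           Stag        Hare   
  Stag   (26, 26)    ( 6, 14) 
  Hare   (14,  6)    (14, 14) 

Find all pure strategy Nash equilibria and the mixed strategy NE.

Pure NE: (Stag, Stag) and (Hare, Hare); Mixed NE: p = 0.4, q = 0.4

Work:
Check pure NE:
(Stag, Stag): (26, 26) - no unilateral deviation beneficial
(Hare, Hare): (14, 14) - no unilateral deviation beneficial
Mixed NE: P1 plays Stag with p = 0.4, P2 plays Stag with q = 0.4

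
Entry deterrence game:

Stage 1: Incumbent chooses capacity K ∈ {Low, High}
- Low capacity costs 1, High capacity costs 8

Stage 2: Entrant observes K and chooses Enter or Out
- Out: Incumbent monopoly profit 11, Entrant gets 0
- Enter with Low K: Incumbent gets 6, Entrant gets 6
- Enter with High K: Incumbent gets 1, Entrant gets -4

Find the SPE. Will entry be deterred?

SPE: (Low, Enter|Low, Out|High); Entry not deterred. Incumbent net profit = 5, Entrant gets 6

Work:
After Low K: Entrant enters (6 > 0)
After High K: Entrant stays out (-4 < 0)
Incumbent: Low → 6−1=5, High → 11−8=3
Incumbent chooses Low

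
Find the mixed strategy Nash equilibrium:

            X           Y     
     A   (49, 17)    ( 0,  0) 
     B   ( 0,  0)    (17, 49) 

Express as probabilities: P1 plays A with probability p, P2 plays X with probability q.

p = 0.7424, q = 0.2576

Work:
Find probabilities that make opponent indifferent:
P2 chooses q to make P1 indifferent between A and B
P1 chooses p to make P2 indifferent between X and Y
Mixed NE: P1 plays (A: 0.7424, B: 0.2576), P2 plays (X: 0.2576, Y: 0.7424)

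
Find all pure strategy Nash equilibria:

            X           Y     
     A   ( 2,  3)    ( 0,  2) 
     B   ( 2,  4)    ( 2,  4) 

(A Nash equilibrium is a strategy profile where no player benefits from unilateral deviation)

Nash equilibrium: (A, X), (B, X), (B, Y)

Work:
Best responses:
  P1 vs X: payoffs [2, 2] → best response A/B (payoff 2)
  P1 vs Y: payoffs [0, 2] → best response B (payoff 2)
  P2 vs A: payoffs [3, 2] → best response X (payoff 3)
  P2 vs B: payoffs [4, 4] → best response X/Y (payoff 4)
Mutual best responses: (A,X), (B,X), (B,Y) → Nash equilibria.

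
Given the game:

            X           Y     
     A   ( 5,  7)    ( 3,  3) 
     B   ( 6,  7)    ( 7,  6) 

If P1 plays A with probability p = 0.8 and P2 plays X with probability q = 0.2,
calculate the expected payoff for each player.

E[P1] = 4.08, E[P2] = 4.28

Work:
E[P1] = p·q·π₁(A,X) + p·(1-q)·π₁(A,Y) + (1-p)·q·π₁(B,X) + (1-p)·(1-q)·π₁(B,Y)
= 0.8·0.2·5 + 0.8·0.8·3 + 0.2·0.2·6 + 0.2·0.8·7
= 4.08

E[P2] = 4.28 (similar calculation)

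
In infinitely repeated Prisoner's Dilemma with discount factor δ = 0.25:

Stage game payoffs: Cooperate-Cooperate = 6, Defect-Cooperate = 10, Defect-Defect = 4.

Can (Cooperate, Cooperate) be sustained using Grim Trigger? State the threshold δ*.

δ* = 0.6667; since δ = 0.25 < 0.6667, cooperation cannot be sustained

Work:
For Grim Trigger:
Cooperate forever: 6/(1-δ)
Defect then punished: 10 + 4·δ/(1-δ)
Need: 6/(1-δ) ≥ 10 + 4·δ/(1-δ)
Solving: δ ≥ (T-R)/(T-P) = (10-6)/(10-4) = 0.6667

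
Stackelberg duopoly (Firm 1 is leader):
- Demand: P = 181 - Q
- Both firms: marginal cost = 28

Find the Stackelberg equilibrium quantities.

q₁* (leader) = 76.5, q₂* (follower) = 38.25

Work:
Follower's reaction: q₂ = (a - c - q₁)/2
Leader substitutes: π₁ = q₁·(a - q₁ - (a-c-q₁)/2 - c)
FOC: q₁* = (181 - 28)/2 = 76.50
Then: q₂* = (181 - 28 - 76.5)/2 = 38.25
Leader has first-mover advantage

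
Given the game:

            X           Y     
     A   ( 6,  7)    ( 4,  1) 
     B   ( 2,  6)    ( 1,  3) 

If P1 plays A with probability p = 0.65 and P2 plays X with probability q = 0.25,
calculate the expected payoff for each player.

E[P1] = 3.3625, E[P2] = 2.9375

Work:
E[P1] = p·q·π₁(A,X) + p·(1-q)·π₁(A,Y) + (1-p)·q·π₁(B,X) + (1-p)·(1-q)·π₁(B,Y)
= 0.65·0.25·6 + 0.65·0.75·4 + 0.35·0.25·2 + 0.35·0.75·1
= 3.3625

E[P2] = 2.9375 (similar calculation)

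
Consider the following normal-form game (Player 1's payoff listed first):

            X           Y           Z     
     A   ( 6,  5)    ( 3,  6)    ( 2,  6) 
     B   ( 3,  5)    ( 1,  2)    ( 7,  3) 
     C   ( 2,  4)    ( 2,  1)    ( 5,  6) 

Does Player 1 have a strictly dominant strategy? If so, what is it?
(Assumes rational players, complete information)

No strictly dominant strategy exists for Player 1

Work:
A strategy strictly dominates another if it gives a strictly higher payoff against every opponent action. Compare each pair of P1's strategies column-by-column:
  A vs B: [6 vs 3, 3 vs 1, 2 vs 7] → A does not strictly dominate B (column Z: 2 ≤ 7)
  A vs C: [6 vs 2, 3 vs 2, 2 vs 5] → A does not strictly dominate C (column Z: 2 ≤ 5)
  B vs A: [3 vs 6, 1 vs 3, 7 vs 2] → B does not strictly dominate A (column X: 3 ≤ 6)
  B vs C: [3 vs 2, 1 vs 2, 7 vs 5] → B does not strictly dominate C (column Y: 1 ≤ 2)
  C vs A: [2 vs 6, 2 vs 3, 5 vs 2] → C does not strictly dominate A (column X: 2 ≤ 6)
  C vs B: [2 vs 3, 2 vs 1, 5 vs 7] → C does not strictly dominate B (column X: 2 ≤ 3)
No single strategy strictly dominates all others → no strictly dominant strategy.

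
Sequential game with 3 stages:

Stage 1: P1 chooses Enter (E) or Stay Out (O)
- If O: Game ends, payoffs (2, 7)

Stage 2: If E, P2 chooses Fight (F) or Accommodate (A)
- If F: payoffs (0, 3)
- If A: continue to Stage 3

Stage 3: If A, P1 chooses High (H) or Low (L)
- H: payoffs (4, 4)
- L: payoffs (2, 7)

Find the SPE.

SPE: (E, A, H); Outcome (4, 4)

Work:
Stage 3: P1 chooses H (4 vs 2)
Stage 2: P2: F->3, A->4 (anticipating H). Choose A
Stage 1: P1: O->2, E->4 (anticipating A, H). Choose E
SPE path: E -> A -> H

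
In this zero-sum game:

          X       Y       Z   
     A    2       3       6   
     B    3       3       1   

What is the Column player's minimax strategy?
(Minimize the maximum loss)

Column should play X or Y (all achieve the minimum), value = 3

Work:
Column player minimizes Row's maximum payoff:
Column X: max payoff to Row = 3
Column Y: max payoff to Row = 3
Column Z: max payoff to Row = 6
Minimum is 3, achieved by columns X, Y (tied).
Each of X or Y is a minimax strategy.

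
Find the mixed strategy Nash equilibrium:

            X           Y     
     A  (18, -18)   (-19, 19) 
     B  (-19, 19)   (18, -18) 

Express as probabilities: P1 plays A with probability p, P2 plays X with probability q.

p = 0.5, q = 0.5

Work:
Find probabilities that make opponent indifferent:
P2 chooses q to make P1 indifferent between A and B
P1 chooses p to make P2 indifferent between X and Y
Mixed NE: P1 plays (A: 0.5, B: 0.5), P2 plays (X: 0.5, Y: 0.5)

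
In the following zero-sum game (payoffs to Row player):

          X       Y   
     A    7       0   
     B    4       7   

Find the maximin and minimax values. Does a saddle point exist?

Maximin = 4, Minimax = 7, Saddle: False

Work:
Row minimums: [0, 4] → maximin = 4
Column maximums: [7, 7] → minimax = 7
No saddle point (maximin ≠ minimax). Mixed strategy needed.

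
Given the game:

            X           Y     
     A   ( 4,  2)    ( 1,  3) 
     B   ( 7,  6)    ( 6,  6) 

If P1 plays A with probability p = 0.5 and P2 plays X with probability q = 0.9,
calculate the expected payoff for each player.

E[P1] = 5.3, E[P2] = 4.05

Work:
E[P1] = p·q·π₁(A,X) + p·(1-q)·π₁(A,Y) + (1-p)·q·π₁(B,X) + (1-p)·(1-q)·π₁(B,Y)
= 0.5·0.9·4 + 0.5·0.1·1 + 0.5·0.9·7 + 0.5·0.1·6
= 5.3

E[P2] = 4.05 (similar calculation)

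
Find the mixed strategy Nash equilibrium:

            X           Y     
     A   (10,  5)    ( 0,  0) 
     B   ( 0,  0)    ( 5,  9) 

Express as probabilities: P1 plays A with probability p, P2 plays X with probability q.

p = 0.6429, q = 0.3333

Work:
Find probabilities that make opponent indifferent:
P2 chooses q to make P1 indifferent between A and B
P1 chooses p to make P2 indifferent between X and Y
Mixed NE: P1 plays (A: 0.6429, B: 0.3571), P2 plays (X: 0.3333, Y: 0.6667)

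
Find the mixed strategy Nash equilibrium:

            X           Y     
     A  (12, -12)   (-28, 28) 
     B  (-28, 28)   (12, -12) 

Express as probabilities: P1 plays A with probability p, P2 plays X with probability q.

p = 0.5, q = 0.5

Work:
Find probabilities that make opponent indifferent:
P2 chooses q to make P1 indifferent between A and B
P1 chooses p to make P2 indifferent between X and Y
Mixed NE: P1 plays (A: 0.5, B: 0.5), P2 plays (X: 0.5, Y: 0.5)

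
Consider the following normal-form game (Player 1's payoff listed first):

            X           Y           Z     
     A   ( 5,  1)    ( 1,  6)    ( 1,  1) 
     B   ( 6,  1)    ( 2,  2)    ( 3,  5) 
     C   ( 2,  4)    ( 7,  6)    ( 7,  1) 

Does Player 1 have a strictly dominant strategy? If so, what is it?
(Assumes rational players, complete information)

No strictly dominant strategy exists for Player 1

Work:
A strategy strictly dominates another if it gives a strictly higher payoff against every opponent action. Compare each pair of P1's strategies column-by-column:
  A vs B: [5 vs 6, 1 vs 2, 1 vs 3] → A does not strictly dominate B (column X: 5 ≤ 6)
  A vs C: [5 vs 2, 1 vs 7, 1 vs 7] → A does not strictly dominate C (column Y: 1 ≤ 7)
  B vs A: [6 vs 5, 2 vs 1, 3 vs 1] → B strictly dominates A
  B vs C: [6 vs 2, 2 vs 7, 3 vs 7] → B does not strictly dominate C (column Y: 2 ≤ 7)
  C vs A: [2 vs 5, 7 vs 1, 7 vs 1] → C does not strictly dominate A (column X: 2 ≤ 5)
  C vs B: [2 vs 6, 7 vs 2, 7 vs 3] → C does not strictly dominate B (column X: 2 ≤ 6)
No single strategy strictly dominates all others → no strictly dominant strategy.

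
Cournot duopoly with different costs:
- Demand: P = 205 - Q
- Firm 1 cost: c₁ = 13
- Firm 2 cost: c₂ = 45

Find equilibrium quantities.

q₁* = 74.67, q₂* = 42.67

Work:
Reaction: q₁ = (205 - 13 - q₂)/2
Reaction: q₂ = (205 - 45 - q₁)/2
Solve simultaneously:
q₁* = (205 - 2×13 + 45)/3 = 74.67
q₂* = (205 - 2×45 + 13)/3 = 42.67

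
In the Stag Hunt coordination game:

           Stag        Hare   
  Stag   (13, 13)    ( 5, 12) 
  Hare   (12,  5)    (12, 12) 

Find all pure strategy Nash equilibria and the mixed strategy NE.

Pure NE: (Stag, Stag) and (Hare, Hare); Mixed NE: p = 0.875, q = 0.875

Work:
Check pure NE:
(Stag, Stag): (13, 13) - no unilateral deviation beneficial
(Hare, Hare): (12, 12) - no unilateral deviation beneficial
Mixed NE: P1 plays Stag with p = 0.875, P2 plays Stag with q = 0.875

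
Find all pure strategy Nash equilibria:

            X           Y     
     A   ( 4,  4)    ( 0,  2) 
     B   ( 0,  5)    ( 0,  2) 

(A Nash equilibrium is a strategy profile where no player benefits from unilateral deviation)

Nash equilibrium: (A, X)

Work:
Best responses:
  P1 vs X: payoffs [4, 0] → best response A (payoff 4)
  P1 vs Y: payoffs [0, 0] → best response A/B (payoff 0)
  P2 vs A: payoffs [4, 2] → best response X (payoff 4)
  P2 vs B: payoffs [5, 2] → best response X (payoff 5)
Mutual best responses: (A,X) → Nash equilibria.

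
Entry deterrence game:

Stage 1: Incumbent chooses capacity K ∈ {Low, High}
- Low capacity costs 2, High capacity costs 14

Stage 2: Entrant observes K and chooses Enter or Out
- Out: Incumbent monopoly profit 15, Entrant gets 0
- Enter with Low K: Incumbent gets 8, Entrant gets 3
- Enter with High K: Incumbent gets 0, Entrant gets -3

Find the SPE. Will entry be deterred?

SPE: (Low, Enter|Low, Out|High); Entry not deterred. Incumbent net profit = 6, Entrant gets 3

Work:
After Low K: Entrant enters (3 > 0)
After High K: Entrant stays out (-3 < 0)
Incumbent: Low → 8−2=6, High → 15−14=1
Incumbent chooses Low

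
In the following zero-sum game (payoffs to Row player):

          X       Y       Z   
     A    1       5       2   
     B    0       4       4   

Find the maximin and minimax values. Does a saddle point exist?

Maximin = 1, Minimax = 1, Saddle: True

Work:
Row minimums: [1, 0] → maximin = 1
Column maximums: [1, 5, 4] → minimax = 1
Saddle point exists! Game value = 1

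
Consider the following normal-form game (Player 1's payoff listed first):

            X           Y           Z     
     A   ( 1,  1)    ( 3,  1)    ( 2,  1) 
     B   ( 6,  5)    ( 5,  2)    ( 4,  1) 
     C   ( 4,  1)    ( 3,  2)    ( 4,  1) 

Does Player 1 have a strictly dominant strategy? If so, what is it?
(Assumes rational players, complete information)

No strictly dominant strategy exists for Player 1

Work:
A strategy strictly dominates another if it gives a strictly higher payoff against every opponent action. Compare each pair of P1's strategies column-by-column:
  A vs B: [1 vs 6, 3 vs 5, 2 vs 4] → A does not strictly dominate B (column X: 1 ≤ 6)
  A vs C: [1 vs 4, 3 vs 3, 2 vs 4] → A does not strictly dominate C (column X: 1 ≤ 4)
  B vs A: [6 vs 1, 5 vs 3, 4 vs 2] → B strictly dominates A
  B vs C: [6 vs 4, 5 vs 3, 4 vs 4] → B does not strictly dominate C (column Z: 4 ≤ 4)
  C vs A: [4 vs 1, 3 vs 3, 4 vs 2] → C does not strictly dominate A (column Y: 3 ≤ 3)
  C vs B: [4 vs 6, 3 vs 5, 4 vs 4] → C does not strictly dominate B (column X: 4 ≤ 6)
No single strategy strictly dominates all others → no strictly dominant strategy.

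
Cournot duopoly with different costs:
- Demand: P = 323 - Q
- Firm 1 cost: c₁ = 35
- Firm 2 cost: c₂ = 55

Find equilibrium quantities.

q₁* = 102.67, q₂* = 82.67

Work:
Reaction: q₁ = (323 - 35 - q₂)/2
Reaction: q₂ = (323 - 55 - q₁)/2
Solve simultaneously:
q₁* = (323 - 2×35 + 55)/3 = 102.67
q₂* = (323 - 2×55 + 35)/3 = 82.67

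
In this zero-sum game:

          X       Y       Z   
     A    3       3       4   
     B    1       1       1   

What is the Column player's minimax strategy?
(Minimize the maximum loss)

Column should play X or Y (all achieve the minimum), value = 3

Work:
Column player minimizes Row's maximum payoff:
Column X: max payoff to Row = 3
Column Y: max payoff to Row = 3
Column Z: max payoff to Row = 4
Minimum is 3, achieved by columns X, Y (tied).
Each of X or Y is a minimax strategy.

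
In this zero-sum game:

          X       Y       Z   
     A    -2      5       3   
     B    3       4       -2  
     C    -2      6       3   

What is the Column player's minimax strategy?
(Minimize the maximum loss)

Column should play X or Z (all achieve the minimum), value = 3

Work:
Column player minimizes Row's maximum payoff:
Column X: max payoff to Row = 3
Column Y: max payoff to Row = 6
Column Z: max payoff to Row = 3
Minimum is 3, achieved by columns X, Z (tied).
Each of X or Z is a minimax strategy.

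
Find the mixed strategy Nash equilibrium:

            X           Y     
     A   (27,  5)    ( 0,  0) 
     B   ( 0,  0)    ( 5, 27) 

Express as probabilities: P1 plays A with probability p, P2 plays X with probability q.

p = 0.8438, q = 0.1562

Work:
Find probabilities that make opponent indifferent:
P2 chooses q to make P1 indifferent between A and B
P1 chooses p to make P2 indifferent between X and Y
Mixed NE: P1 plays (A: 0.8438, B: 0.1562), P2 plays (X: 0.1562, Y: 0.8438)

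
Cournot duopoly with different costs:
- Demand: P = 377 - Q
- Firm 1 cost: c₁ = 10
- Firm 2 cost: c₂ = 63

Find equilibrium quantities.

q₁* = 140.0, q₂* = 87.0

Work:
Reaction: q₁ = (377 - 10 - q₂)/2
Reaction: q₂ = (377 - 63 - q₁)/2
Solve simultaneously:
q₁* = (377 - 2×10 + 63)/3 = 140.0
q₂* = (377 - 2×63 + 10)/3 = 87.0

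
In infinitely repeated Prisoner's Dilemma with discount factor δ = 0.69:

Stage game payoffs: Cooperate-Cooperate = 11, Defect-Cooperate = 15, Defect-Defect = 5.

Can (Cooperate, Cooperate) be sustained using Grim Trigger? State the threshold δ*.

δ* = 0.4; since δ = 0.69 ≥ 0.4, cooperation can be sustained

Work:
For Grim Trigger:
Cooperate forever: 11/(1-δ)
Defect then punished: 15 + 5·δ/(1-δ)
Need: 11/(1-δ) ≥ 15 + 5·δ/(1-δ)
Solving: δ ≥ (T-R)/(T-P) = (15-11)/(15-5) = 0.4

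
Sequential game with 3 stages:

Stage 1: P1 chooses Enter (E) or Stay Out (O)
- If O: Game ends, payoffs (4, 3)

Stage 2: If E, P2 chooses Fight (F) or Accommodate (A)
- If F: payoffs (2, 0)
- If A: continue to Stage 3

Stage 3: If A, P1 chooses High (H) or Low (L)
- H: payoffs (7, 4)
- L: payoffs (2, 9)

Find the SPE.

SPE: (E, A, H); Outcome (7, 4)

Work:
Stage 3: P1 chooses H (7 vs 2)
Stage 2: P2: F->0, A->4 (anticipating H). Choose A
Stage 1: P1: O->4, E->7 (anticipating A, H). Choose E
SPE path: E -> A -> H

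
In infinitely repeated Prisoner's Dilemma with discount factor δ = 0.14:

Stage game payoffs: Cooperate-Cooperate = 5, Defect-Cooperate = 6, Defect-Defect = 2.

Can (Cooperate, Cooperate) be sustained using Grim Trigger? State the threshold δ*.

δ* = 0.25; since δ = 0.14 < 0.25, cooperation cannot be sustained

Work:
For Grim Trigger:
Cooperate forever: 5/(1-δ)
Defect then punished: 6 + 2·δ/(1-δ)
Need: 5/(1-δ) ≥ 6 + 2·δ/(1-δ)
Solving: δ ≥ (T-R)/(T-P) = (6-5)/(6-2) = 0.25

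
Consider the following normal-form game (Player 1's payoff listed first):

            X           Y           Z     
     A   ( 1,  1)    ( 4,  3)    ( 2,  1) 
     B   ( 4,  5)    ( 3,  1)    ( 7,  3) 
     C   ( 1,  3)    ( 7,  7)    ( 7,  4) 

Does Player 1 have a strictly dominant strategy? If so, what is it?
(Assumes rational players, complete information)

No strictly dominant strategy exists for Player 1

Work:
A strategy strictly dominates another if it gives a strictly higher payoff against every opponent action. Compare each pair of P1's strategies column-by-column:
  A vs B: [1 vs 4, 4 vs 3, 2 vs 7] → A does not strictly dominate B (column X: 1 ≤ 4)
  A vs C: [1 vs 1, 4 vs 7, 2 vs 7] → A does not strictly dominate C (column X: 1 ≤ 1)
  B vs A: [4 vs 1, 3 vs 4, 7 vs 2] → B does not strictly dominate A (column Y: 3 ≤ 4)
  B vs C: [4 vs 1, 3 vs 7, 7 vs 7] → B does not strictly dominate C (column Y: 3 ≤ 7)
  C vs A: [1 vs 1, 7 vs 4, 7 vs 2] → C does not strictly dominate A (column X: 1 ≤ 1)
  C vs B: [1 vs 4, 7 vs 3, 7 vs 7] → C does not strictly dominate B (column X: 1 ≤ 4)
No single strategy strictly dominates all others → no strictly dominant strategy.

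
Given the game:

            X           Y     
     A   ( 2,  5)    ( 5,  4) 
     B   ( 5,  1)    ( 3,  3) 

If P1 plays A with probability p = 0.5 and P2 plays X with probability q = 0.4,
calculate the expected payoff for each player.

E[P1] = 3.8, E[P2] = 3.3

Work:
E[P1] = p·q·π₁(A,X) + p·(1-q)·π₁(A,Y) + (1-p)·q·π₁(B,X) + (1-p)·(1-q)·π₁(B,Y)
= 0.5·0.4·2 + 0.5·0.6·5 + 0.5·0.4·5 + 0.5·0.6·3
= 3.8

E[P2] = 3.3 (similar calculation)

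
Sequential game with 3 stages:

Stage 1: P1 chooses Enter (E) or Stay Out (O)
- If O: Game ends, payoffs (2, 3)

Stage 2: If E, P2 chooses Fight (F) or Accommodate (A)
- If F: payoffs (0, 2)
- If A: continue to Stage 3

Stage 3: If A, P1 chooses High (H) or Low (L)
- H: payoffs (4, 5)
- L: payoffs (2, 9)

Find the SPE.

SPE: (E, A, H); Outcome (4, 5)

Work:
Stage 3: P1 chooses H (4 vs 2)
Stage 2: P2: F->2, A->5 (anticipating H). Choose A
Stage 1: P1: O->2, E->4 (anticipating A, H). Choose E
SPE path: E -> A -> H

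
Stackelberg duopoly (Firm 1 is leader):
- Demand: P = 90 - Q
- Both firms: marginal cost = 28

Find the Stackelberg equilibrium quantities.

q₁* (leader) = 31.0, q₂* (follower) = 15.5

Work:
Follower's reaction: q₂ = (a - c - q₁)/2
Leader substitutes: π₁ = q₁·(a - q₁ - (a-c-q₁)/2 - c)
FOC: q₁* = (90 - 28)/2 = 31.00
Then: q₂* = (90 - 28 - 31.0)/2 = 15.50
Leader has first-mover advantage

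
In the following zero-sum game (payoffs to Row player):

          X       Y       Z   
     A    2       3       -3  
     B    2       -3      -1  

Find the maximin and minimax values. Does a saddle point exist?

Maximin = -3, Minimax = -1, Saddle: False

Work:
Row minimums: [-3, -3] → maximin = -3
Column maximums: [2, 3, -1] → minimax = -1
No saddle point (maximin ≠ minimax). Mixed strategy needed.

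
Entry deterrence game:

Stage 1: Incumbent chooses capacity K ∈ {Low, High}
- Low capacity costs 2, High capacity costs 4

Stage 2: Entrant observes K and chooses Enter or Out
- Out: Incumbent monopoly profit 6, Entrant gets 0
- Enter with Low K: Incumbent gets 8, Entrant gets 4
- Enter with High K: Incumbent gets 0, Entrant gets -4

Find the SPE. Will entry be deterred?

SPE: (Low, Enter|Low, Out|High); Entry not deterred. Incumbent net profit = 6, Entrant gets 4

Work:
After Low K: Entrant enters (4 > 0)
After High K: Entrant stays out (-4 < 0)
Incumbent: Low → 8−2=6, High → 6−4=2
Incumbent chooses Low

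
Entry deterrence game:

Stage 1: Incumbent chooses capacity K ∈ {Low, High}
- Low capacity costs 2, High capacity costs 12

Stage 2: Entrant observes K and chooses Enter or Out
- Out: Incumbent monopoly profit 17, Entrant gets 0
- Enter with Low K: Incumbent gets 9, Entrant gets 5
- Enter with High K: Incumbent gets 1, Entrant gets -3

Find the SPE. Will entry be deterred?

SPE: (Low, Enter|Low, Out|High); Entry not deterred. Incumbent net profit = 7, Entrant gets 5

Work:
After Low K: Entrant enters (5 > 0)
After High K: Entrant stays out (-3 < 0)
Incumbent: Low → 9−2=7, High → 17−12=5
Incumbent chooses Low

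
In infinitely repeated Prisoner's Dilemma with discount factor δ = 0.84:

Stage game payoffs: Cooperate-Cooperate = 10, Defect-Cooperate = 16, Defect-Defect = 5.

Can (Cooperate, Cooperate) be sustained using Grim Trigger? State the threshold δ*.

δ* = 0.5455; since δ = 0.84 ≥ 0.5455, cooperation can be sustained

Work:
For Grim Trigger:
Cooperate forever: 10/(1-δ)
Defect then punished: 16 + 5·δ/(1-δ)
Need: 10/(1-δ) ≥ 16 + 5·δ/(1-δ)
Solving: δ ≥ (T-R)/(T-P) = (16-10)/(16-5) = 0.5455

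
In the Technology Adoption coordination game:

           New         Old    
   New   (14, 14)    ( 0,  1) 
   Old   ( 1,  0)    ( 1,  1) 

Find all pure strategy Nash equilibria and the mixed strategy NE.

Pure NE: (New, New) and (Old, Old); Mixed NE: p = 0.0714, q = 0.0714

Work:
Check pure NE:
(New, New): (14, 14) - no unilateral deviation beneficial
(Old, Old): (1, 1) - no unilateral deviation beneficial
Mixed NE: P1 plays New with p = 0.0714, P2 plays New with q = 0.0714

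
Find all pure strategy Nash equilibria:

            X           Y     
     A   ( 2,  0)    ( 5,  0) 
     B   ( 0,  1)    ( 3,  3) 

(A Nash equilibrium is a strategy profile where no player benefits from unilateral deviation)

Nash equilibrium: (A, X), (A, Y)

Work:
Best responses:
  P1 vs X: payoffs [2, 0] → best response A (payoff 2)
  P1 vs Y: payoffs [5, 3] → best response A (payoff 5)
  P2 vs A: payoffs [0, 0] → best response X/Y (payoff 0)
  P2 vs B: payoffs [1, 3] → best response Y (payoff 3)
Mutual best responses: (A,X), (A,Y) → Nash equilibria.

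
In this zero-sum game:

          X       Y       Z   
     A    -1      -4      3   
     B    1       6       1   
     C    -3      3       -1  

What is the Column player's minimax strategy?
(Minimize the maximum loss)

Column should play X, value = 1

Work:
Column player minimizes Row's maximum payoff:
Column X: max payoff to Row = 1
Column Y: max payoff to Row = 6
Column Z: max payoff to Row = 3
Minimum is 1, achieved by column X.
Minimax strategy: X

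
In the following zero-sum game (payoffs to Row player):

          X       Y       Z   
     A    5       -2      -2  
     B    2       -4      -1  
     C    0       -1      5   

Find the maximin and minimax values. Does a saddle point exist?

Maximin = -1, Minimax = -1, Saddle: True

Work:
Row minimums: [-2, -4, -1] → maximin = -1
Column maximums: [5, -1, 5] → minimax = -1
Saddle point exists! Game value = -1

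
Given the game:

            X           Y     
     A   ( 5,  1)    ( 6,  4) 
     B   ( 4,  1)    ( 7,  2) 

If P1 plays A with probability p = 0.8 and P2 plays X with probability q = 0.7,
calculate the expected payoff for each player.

E[P1] = 5.22, E[P2] = 1.78

Work:
E[P1] = p·q·π₁(A,X) + p·(1-q)·π₁(A,Y) + (1-p)·q·π₁(B,X) + (1-p)·(1-q)·π₁(B,Y)
= 0.8·0.7·5 + 0.8·0.3·6 + 0.2·0.7·4 + 0.2·0.3·7
= 5.22

E[P2] = 1.78 (similar calculation)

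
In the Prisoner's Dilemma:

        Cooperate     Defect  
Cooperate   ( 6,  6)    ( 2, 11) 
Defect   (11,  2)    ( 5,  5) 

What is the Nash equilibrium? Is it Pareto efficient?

(Defect, Defect) is NE; not Pareto efficient

Work:
Defect dominates Cooperate for both players:
If P2 cooperates: Defect (11) > Cooperate (6)
If P2 defects: Defect (5) > Cooperate (2)
NE: (Defect, Defect) with payoff (5, 5)
But (Cooperate, Cooperate) = (6, 6) Pareto dominates (5, 5)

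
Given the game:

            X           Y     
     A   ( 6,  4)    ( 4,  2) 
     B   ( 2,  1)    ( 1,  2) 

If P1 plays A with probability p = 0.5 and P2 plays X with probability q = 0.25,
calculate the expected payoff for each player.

E[P1] = 2.875, E[P2] = 2.125

Work:
E[P1] = p·q·π₁(A,X) + p·(1-q)·π₁(A,Y) + (1-p)·q·π₁(B,X) + (1-p)·(1-q)·π₁(B,Y)
= 0.5·0.25·6 + 0.5·0.75·4 + 0.5·0.25·2 + 0.5·0.75·1
= 2.875

E[P2] = 2.125 (similar calculation)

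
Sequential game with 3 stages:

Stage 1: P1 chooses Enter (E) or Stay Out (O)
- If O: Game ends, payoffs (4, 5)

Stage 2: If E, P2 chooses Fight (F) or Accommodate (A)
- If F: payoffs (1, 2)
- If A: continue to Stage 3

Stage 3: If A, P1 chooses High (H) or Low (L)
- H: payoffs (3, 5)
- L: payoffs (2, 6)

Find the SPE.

SPE: (O, A, H); Outcome (4, 5)

Work:
Stage 3: P1 chooses H (3 vs 2)
Stage 2: P2: F->2, A->5 (anticipating H). Choose A
Stage 1: P1: O->4, E->3 (anticipating A, H). Choose O
SPE path: O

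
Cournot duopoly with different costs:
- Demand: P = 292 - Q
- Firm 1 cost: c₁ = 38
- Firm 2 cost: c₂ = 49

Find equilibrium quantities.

q₁* = 88.33, q₂* = 77.33

Work:
Reaction: q₁ = (292 - 38 - q₂)/2
Reaction: q₂ = (292 - 49 - q₁)/2
Solve simultaneously:
q₁* = (292 - 2×38 + 49)/3 = 88.33
q₂* = (292 - 2×49 + 38)/3 = 77.33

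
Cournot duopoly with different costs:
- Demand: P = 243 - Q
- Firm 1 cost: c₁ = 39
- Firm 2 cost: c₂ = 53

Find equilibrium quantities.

q₁* = 72.67, q₂* = 58.67

Work:
Reaction: q₁ = (243 - 39 - q₂)/2
Reaction: q₂ = (243 - 53 - q₁)/2
Solve simultaneously:
q₁* = (243 - 2×39 + 53)/3 = 72.67
q₂* = (243 - 2×53 + 39)/3 = 58.67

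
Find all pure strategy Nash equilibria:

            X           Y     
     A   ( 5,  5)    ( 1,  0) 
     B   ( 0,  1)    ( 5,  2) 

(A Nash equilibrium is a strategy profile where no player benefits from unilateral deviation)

Nash equilibrium: (A, X), (B, Y)

Work:
Best responses:
  P1 vs X: payoffs [5, 0] → best response A (payoff 5)
  P1 vs Y: payoffs [1, 5] → best response B (payoff 5)
  P2 vs A: payoffs [5, 0] → best response X (payoff 5)
  P2 vs B: payoffs [1, 2] → best response Y (payoff 2)
Mutual best responses: (A,X), (B,Y) → Nash equilibria.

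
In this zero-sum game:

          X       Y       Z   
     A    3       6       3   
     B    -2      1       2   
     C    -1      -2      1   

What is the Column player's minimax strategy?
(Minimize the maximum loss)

Column should play X or Z (all achieve the minimum), value = 3

Work:
Column player minimizes Row's maximum payoff:
Column X: max payoff to Row = 3
Column Y: max payoff to Row = 6
Column Z: max payoff to Row = 3
Minimum is 3, achieved by columns X, Z (tied).
Each of X or Z is a minimax strategy.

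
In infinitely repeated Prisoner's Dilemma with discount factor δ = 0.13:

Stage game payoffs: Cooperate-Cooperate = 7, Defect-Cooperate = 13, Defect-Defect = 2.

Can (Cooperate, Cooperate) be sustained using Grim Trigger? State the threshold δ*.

δ* = 0.5455; since δ = 0.13 < 0.5455, cooperation cannot be sustained

Work:
For Grim Trigger:
Cooperate forever: 7/(1-δ)
Defect then punished: 13 + 2·δ/(1-δ)
Need: 7/(1-δ) ≥ 13 + 2·δ/(1-δ)
Solving: δ ≥ (T-R)/(T-P) = (13-7)/(13-2) = 0.5455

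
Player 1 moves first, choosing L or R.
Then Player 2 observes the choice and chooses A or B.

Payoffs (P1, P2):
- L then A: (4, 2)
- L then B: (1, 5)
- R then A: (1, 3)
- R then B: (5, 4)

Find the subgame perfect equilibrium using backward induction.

P1 plays R, P2 plays B after L and B after R; Payoff (5, 4)

Work:
Backward induction:
After L: P2 chooses B → P1 gets 1
After R: P2 chooses B → P1 gets 5
P1 chooses R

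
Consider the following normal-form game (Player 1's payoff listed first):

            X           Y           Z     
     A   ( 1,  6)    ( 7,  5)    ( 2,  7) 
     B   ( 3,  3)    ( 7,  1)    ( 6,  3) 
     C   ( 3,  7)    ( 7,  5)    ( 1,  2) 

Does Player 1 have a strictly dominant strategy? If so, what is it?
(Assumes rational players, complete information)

No strictly dominant strategy exists for Player 1

Work:
A strategy strictly dominates another if it gives a strictly higher payoff against every opponent action. Compare each pair of P1's strategies column-by-column:
  A vs B: [1 vs 3, 7 vs 7, 2 vs 6] → A does not strictly dominate B (column X: 1 ≤ 3)
  A vs C: [1 vs 3, 7 vs 7, 2 vs 1] → A does not strictly dominate C (column X: 1 ≤ 3)
  B vs A: [3 vs 1, 7 vs 7, 6 vs 2] → B does not strictly dominate A (column Y: 7 ≤ 7)
  B vs C: [3 vs 3, 7 vs 7, 6 vs 1] → B does not strictly dominate C (column X: 3 ≤ 3)
  C vs A: [3 vs 1, 7 vs 7, 1 vs 2] → C does not strictly dominate A (column Y: 7 ≤ 7)
  C vs B: [3 vs 3, 7 vs 7, 1 vs 6] → C does not strictly dominate B (column X: 3 ≤ 3)
No single strategy strictly dominates all others → no strictly dominant strategy.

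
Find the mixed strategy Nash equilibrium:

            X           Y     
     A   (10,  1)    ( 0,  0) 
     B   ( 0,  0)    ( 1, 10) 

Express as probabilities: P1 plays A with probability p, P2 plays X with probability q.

p = 0.9091, q = 0.0909

Work:
Find probabilities that make opponent indifferent:
P2 chooses q to make P1 indifferent between A and B
P1 chooses p to make P2 indifferent between X and Y
Mixed NE: P1 plays (A: 0.9091, B: 0.0909), P2 plays (X: 0.0909, Y: 0.9091)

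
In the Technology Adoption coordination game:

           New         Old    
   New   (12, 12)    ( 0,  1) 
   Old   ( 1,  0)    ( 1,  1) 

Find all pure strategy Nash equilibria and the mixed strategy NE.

Pure NE: (New, New) and (Old, Old); Mixed NE: p = 0.0833, q = 0.0833

Work:
Check pure NE:
(New, New): (12, 12) - no unilateral deviation beneficial
(Old, Old): (1, 1) - no unilateral deviation beneficial
Mixed NE: P1 plays New with p = 0.0833, P2 plays New with q = 0.0833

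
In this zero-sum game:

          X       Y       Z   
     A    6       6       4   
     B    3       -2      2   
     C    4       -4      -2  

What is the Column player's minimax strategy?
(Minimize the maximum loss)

Column should play Z, value = 4

Work:
Column player minimizes Row's maximum payoff:
Column X: max payoff to Row = 6
Column Y: max payoff to Row = 6
Column Z: max payoff to Row = 4
Minimum is 4, achieved by column Z.
Minimax strategy: Z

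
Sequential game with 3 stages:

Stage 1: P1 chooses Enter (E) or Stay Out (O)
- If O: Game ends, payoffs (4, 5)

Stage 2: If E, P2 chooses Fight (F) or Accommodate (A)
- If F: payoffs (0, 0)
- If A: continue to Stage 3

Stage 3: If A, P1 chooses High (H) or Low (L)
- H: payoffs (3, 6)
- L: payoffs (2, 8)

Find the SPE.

SPE: (O, A, H); Outcome (4, 5)

Work:
Stage 3: P1 chooses H (3 vs 2)
Stage 2: P2: F->0, A->6 (anticipating H). Choose A
Stage 1: P1: O->4, E->3 (anticipating A, H). Choose O
SPE path: O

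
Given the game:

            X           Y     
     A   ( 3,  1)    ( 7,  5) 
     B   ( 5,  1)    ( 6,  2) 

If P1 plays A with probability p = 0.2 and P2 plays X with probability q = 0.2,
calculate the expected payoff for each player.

E[P1] = 5.88, E[P2] = 2.28

Work:
E[P1] = p·q·π₁(A,X) + p·(1-q)·π₁(A,Y) + (1-p)·q·π₁(B,X) + (1-p)·(1-q)·π₁(B,Y)
= 0.2·0.2·3 + 0.2·0.8·7 + 0.8·0.2·5 + 0.8·0.8·6
= 5.88

E[P2] = 2.28 (similar calculation)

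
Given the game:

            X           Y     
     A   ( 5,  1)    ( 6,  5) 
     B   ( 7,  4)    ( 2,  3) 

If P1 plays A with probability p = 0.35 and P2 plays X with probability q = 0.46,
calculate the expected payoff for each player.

E[P1] = 4.734, E[P2] = 3.355

Work:
E[P1] = p·q·π₁(A,X) + p·(1-q)·π₁(A,Y) + (1-p)·q·π₁(B,X) + (1-p)·(1-q)·π₁(B,Y)
= 0.35·0.46·5 + 0.35·0.54·6 + 0.65·0.46·7 + 0.65·0.54·2
= 4.734

E[P2] = 3.355 (similar calculation)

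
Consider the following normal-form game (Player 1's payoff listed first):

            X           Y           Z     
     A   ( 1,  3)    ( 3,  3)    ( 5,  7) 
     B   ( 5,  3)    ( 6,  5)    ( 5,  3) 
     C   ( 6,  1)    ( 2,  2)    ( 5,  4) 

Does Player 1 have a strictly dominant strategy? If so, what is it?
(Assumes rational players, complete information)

No strictly dominant strategy exists for Player 1

Work:
A strategy strictly dominates another if it gives a strictly higher payoff against every opponent action. Compare each pair of P1's strategies column-by-column:
  A vs B: [1 vs 5, 3 vs 6, 5 vs 5] → A does not strictly dominate B (column X: 1 ≤ 5)
  A vs C: [1 vs 6, 3 vs 2, 5 vs 5] → A does not strictly dominate C (column X: 1 ≤ 6)
  B vs A: [5 vs 1, 6 vs 3, 5 vs 5] → B does not strictly dominate A (column Z: 5 ≤ 5)
  B vs C: [5 vs 6, 6 vs 2, 5 vs 5] → B does not strictly dominate C (column X: 5 ≤ 6)
  C vs A: [6 vs 1, 2 vs 3, 5 vs 5] → C does not strictly dominate A (column Y: 2 ≤ 3)
  C vs B: [6 vs 5, 2 vs 6, 5 vs 5] → C does not strictly dominate B (column Y: 2 ≤ 6)
No single strategy strictly dominates all others → no strictly dominant strategy.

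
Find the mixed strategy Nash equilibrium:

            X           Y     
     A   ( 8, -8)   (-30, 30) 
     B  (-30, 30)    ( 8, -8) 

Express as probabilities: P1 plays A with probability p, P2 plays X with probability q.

p = 0.5, q = 0.5

Work:
Find probabilities that make opponent indifferent:
P2 chooses q to make P1 indifferent between A and B
P1 chooses p to make P2 indifferent between X and Y
Mixed NE: P1 plays (A: 0.5, B: 0.5), P2 plays (X: 0.5, Y: 0.5)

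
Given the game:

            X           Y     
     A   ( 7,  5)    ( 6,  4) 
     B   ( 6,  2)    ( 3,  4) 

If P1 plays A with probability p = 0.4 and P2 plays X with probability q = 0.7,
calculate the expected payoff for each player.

E[P1] = 5.74, E[P2] = 3.44

Work:
E[P1] = p·q·π₁(A,X) + p·(1-q)·π₁(A,Y) + (1-p)·q·π₁(B,X) + (1-p)·(1-q)·π₁(B,Y)
= 0.4·0.7·7 + 0.4·0.3·6 + 0.6·0.7·6 + 0.6·0.3·3
= 5.74

E[P2] = 3.44 (similar calculation)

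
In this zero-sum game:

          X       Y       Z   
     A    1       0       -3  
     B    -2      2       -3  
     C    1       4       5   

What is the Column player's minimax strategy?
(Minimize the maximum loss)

Column should play X, value = 1

Work:
Column player minimizes Row's maximum payoff:
Column X: max payoff to Row = 1
Column Y: max payoff to Row = 4
Column Z: max payoff to Row = 5
Minimum is 1, achieved by column X.
Minimax strategy: X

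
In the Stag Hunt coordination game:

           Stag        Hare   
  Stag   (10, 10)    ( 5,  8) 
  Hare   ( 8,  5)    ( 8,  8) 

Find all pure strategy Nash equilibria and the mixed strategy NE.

Pure NE: (Stag, Stag) and (Hare, Hare); Mixed NE: p = 0.6, q = 0.6

Work:
Check pure NE:
(Stag, Stag): (10, 10) - no unilateral deviation beneficial
(Hare, Hare): (8, 8) - no unilateral deviation beneficial
Mixed NE: P1 plays Stag with p = 0.6, P2 plays Stag with q = 0.6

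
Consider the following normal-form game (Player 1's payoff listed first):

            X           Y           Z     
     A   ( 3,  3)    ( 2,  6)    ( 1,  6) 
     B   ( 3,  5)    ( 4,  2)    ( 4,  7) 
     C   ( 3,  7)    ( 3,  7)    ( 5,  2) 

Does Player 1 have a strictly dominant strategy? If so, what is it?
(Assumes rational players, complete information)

No strictly dominant strategy exists for Player 1

Work:
A strategy strictly dominates another if it gives a strictly higher payoff against every opponent action. Compare each pair of P1's strategies column-by-column:
  A vs B: [3 vs 3, 2 vs 4, 1 vs 4] → A does not strictly dominate B (column X: 3 ≤ 3)
  A vs C: [3 vs 3, 2 vs 3, 1 vs 5] → A does not strictly dominate C (column X: 3 ≤ 3)
  B vs A: [3 vs 3, 4 vs 2, 4 vs 1] → B does not strictly dominate A (column X: 3 ≤ 3)
  B vs C: [3 vs 3, 4 vs 3, 4 vs 5] → B does not strictly dominate C (column X: 3 ≤ 3)
  C vs A: [3 vs 3, 3 vs 2, 5 vs 1] → C does not strictly dominate A (column X: 3 ≤ 3)
  C vs B: [3 vs 3, 3 vs 4, 5 vs 4] → C does not strictly dominate B (column X: 3 ≤ 3)
No single strategy strictly dominates all others → no strictly dominant strategy.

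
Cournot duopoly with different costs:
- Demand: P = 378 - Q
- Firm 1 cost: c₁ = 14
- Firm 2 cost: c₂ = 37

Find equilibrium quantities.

q₁* = 129.0, q₂* = 106.0

Work:
Reaction: q₁ = (378 - 14 - q₂)/2
Reaction: q₂ = (378 - 37 - q₁)/2
Solve simultaneously:
q₁* = (378 - 2×14 + 37)/3 = 129.0
q₂* = (378 - 2×37 + 14)/3 = 106.0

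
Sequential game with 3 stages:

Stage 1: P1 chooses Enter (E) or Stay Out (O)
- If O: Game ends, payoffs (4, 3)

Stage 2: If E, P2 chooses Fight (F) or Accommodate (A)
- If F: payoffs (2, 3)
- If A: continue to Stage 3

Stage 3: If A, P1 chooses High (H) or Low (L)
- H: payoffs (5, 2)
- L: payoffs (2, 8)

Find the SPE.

SPE: (O, F, H); Outcome (4, 3)

Work:
Stage 3: P1 chooses H (5 vs 2)
Stage 2: P2: F->3, A->2 (anticipating H). Choose F
Stage 1: P1: O->4, E->2 (anticipating F, H). Choose O
SPE path: O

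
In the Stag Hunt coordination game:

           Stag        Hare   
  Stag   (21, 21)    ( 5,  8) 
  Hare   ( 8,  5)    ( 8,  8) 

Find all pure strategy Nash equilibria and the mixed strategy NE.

Pure NE: (Stag, Stag) and (Hare, Hare); Mixed NE: p = 0.1875, q = 0.1875

Work:
Check pure NE:
(Stag, Stag): (21, 21) - no unilateral deviation beneficial
(Hare, Hare): (8, 8) - no unilateral deviation beneficial
Mixed NE: P1 plays Stag with p = 0.1875, P2 plays Stag with q = 0.1875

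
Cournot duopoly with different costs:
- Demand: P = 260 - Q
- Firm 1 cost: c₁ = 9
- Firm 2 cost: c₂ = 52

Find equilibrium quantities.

q₁* = 98.0, q₂* = 55.0

Work:
Reaction: q₁ = (260 - 9 - q₂)/2
Reaction: q₂ = (260 - 52 - q₁)/2
Solve simultaneously:
q₁* = (260 - 2×9 + 52)/3 = 98.0
q₂* = (260 - 2×52 + 9)/3 = 55.0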